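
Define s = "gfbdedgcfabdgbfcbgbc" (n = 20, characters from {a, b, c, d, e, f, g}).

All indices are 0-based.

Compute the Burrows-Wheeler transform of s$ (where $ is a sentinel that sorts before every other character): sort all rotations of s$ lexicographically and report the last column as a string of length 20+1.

rank  rotation               last
    0  $gfbdedgcfabdgbfcbgbc  c
    1  abdgbfcbgbc$gfbdedgcf  f
    2  bc$gfbdedgcfabdgbfcbg  g
    3  bdedgcfabdgbfcbgbc$gf  f
    4  bdgbfcbgbc$gfbdedgcfa  a
    5  bfcbgbc$gfbdedgcfabdg  g
    6  bgbc$gfbdedgcfabdgbfc  c
    7  c$gfbdedgcfabdgbfcbgb  b
    8  cbgbc$gfbdedgcfabdgbf  f
    9  cfabdgbfcbgbc$gfbdedg  g
   10  dedgcfabdgbfcbgbc$gfb  b
   11  dgbfcbgbc$gfbdedgcfab  b
   12  dgcfabdgbfcbgbc$gfbde  e
   13  edgcfabdgbfcbgbc$gfbd  d
   14  fabdgbfcbgbc$gfbdedgc  c
   15  fbdedgcfabdgbfcbgbc$g  g
   16  fcbgbc$gfbdedgcfabdgb  b
   17  gbc$gfbdedgcfabdgbfcb  b
   18  gbfcbgbc$gfbdedgcfabd  d
   19  gcfabdgbfcbgbc$gfbded  d
   20  gfbdedgcfabdgbfcbgbc$  $

cfgfagcbfgbbedcgbbdd$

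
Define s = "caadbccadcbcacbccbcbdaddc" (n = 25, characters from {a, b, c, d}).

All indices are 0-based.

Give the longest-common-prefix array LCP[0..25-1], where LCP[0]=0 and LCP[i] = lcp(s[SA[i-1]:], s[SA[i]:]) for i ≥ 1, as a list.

sorted suffixes:
  #0 SA[0]=1  'aadbccadcbcacbccbcbdaddc'
  #1 SA[1]=12  'acbccbcbdaddc'
  #2 SA[2]=2  'adbccadcbcacbccbcbdaddc'
  #3 SA[3]=7  'adcbcacbccbcbdaddc'
  #4 SA[4]=21  'addc'
  #5 SA[5]=10  'bcacbccbcbdaddc'
  #6 SA[6]=17  'bcbdaddc'
  #7 SA[7]=4  'bccadcbcacbccbcbdaddc'
  #8 SA[8]=14  'bccbcbdaddc'
  #9 SA[9]=19  'bdaddc'
  #10 SA[10]=24  'c'
  #11 SA[11]=0  'caadbccadcbcacbccbcbdaddc'
  #12 SA[12]=11  'cacbccbcbdaddc'
  #13 SA[13]=6  'cadcbcacbccbcbdaddc'
  #14 SA[14]=9  'cbcacbccbcbdaddc'
  #15 SA[15]=16  'cbcbdaddc'
  #16 SA[16]=13  'cbccbcbdaddc'
  #17 SA[17]=18  'cbdaddc'
  #18 SA[18]=5  'ccadcbcacbccbcbdaddc'
  #19 SA[19]=15  'ccbcbdaddc'
  #20 SA[20]=20  'daddc'
  #21 SA[21]=3  'dbccadcbcacbccbcbdaddc'
  #22 SA[22]=23  'dc'
  #23 SA[23]=8  'dcbcacbccbcbdaddc'
  #24 SA[24]=22  'ddc'

SA = [1, 12, 2, 7, 21, 10, 17, 4, 14, 19, 24, 0, 11, 6, 9, 16, 13, 18, 5, 15, 20, 3, 23, 8, 22]
rank  pair      lcp
   1  s[1:],s[12:]  1  'a'
   2  s[12:],s[2:]  1  'a'
   3  s[2:],s[7:]  2  'ad'
   4  s[7:],s[21:]  2  'ad'
   5  s[21:],s[10:]  0  ''
   6  s[10:],s[17:]  2  'bc'
   7  s[17:],s[4:]  2  'bc'
   8  s[4:],s[14:]  3  'bcc'
   9  s[14:],s[19:]  1  'b'
  10  s[19:],s[24:]  0  ''
  11  s[24:],s[0:]  1  'c'
  12  s[0:],s[11:]  2  'ca'
  13  s[11:],s[6:]  2  'ca'
  14  s[6:],s[9:]  1  'c'
  15  s[9:],s[16:]  3  'cbc'
  16  s[16:],s[13:]  3  'cbc'
  17  s[13:],s[18:]  2  'cb'
  18  s[18:],s[5:]  1  'c'
  19  s[5:],s[15:]  2  'cc'
  20  s[15:],s[20:]  0  ''
  21  s[20:],s[3:]  1  'd'
  22  s[3:],s[23:]  1  'd'
  23  s[23:],s[8:]  2  'dc'
  24  s[8:],s[22:]  1  'd'

[0, 1, 1, 2, 2, 0, 2, 2, 3, 1, 0, 1, 2, 2, 1, 3, 3, 2, 1, 2, 0, 1, 1, 2, 1]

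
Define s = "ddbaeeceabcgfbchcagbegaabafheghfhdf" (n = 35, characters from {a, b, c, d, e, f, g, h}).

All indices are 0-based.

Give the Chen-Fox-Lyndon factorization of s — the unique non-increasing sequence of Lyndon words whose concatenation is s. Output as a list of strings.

emit factor 1: 'd' (i=0, period=1)
emit factor 2: 'd' (i=1, period=1)
emit factor 3: 'b' (i=2, period=1)
emit factor 4: 'aeece' (i=3, period=5)
emit factor 5: 'abcgfbchcagbeg' (i=8, period=14)
emit factor 6: 'aabafheghfhdf' (i=22, period=13)

["d", "d", "b", "aeece", "abcgfbchcagbeg", "aabafheghfhdf"]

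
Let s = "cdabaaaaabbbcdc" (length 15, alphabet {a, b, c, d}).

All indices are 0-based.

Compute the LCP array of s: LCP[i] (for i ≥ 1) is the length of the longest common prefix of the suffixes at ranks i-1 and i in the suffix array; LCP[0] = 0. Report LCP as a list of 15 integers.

rank | idx | suffix
   0 |   4 | aaaaabbbcdc
   1 |   5 | aaaabbbcdc
   2 |   6 | aaabbbcdc
   3 |   7 | aabbbcdc
   4 |   2 | abaaaaabbbcdc
   5 |   8 | abbbcdc
   6 |   3 | baaaaabbbcdc
   7 |   9 | bbbcdc
   8 |  10 | bbcdc
   9 |  11 | bcdc
  10 |  14 | c
  11 |   0 | cdabaaaaabbbcdc
  12 |  12 | cdc
  13 |   1 | dabaaaaabbbcdc
  14 |  13 | dc

SA = [4, 5, 6, 7, 2, 8, 3, 9, 10, 11, 14, 0, 12, 1, 13]
rank  pair      lcp
   1  s[4:],s[5:]  4  'aaaa'
   2  s[5:],s[6:]  3  'aaa'
   3  s[6:],s[7:]  2  'aa'
   4  s[7:],s[2:]  1  'a'
   5  s[2:],s[8:]  2  'ab'
   6  s[8:],s[3:]  0  ''
   7  s[3:],s[9:]  1  'b'
   8  s[9:],s[10:]  2  'bb'
   9  s[10:],s[11:]  1  'b'
  10  s[11:],s[14:]  0  ''
  11  s[14:],s[0:]  1  'c'
  12  s[0:],s[12:]  2  'cd'
  13  s[12:],s[1:]  0  ''
  14  s[1:],s[13:]  1  'd'

[0, 4, 3, 2, 1, 2, 0, 1, 2, 1, 0, 1, 2, 0, 1]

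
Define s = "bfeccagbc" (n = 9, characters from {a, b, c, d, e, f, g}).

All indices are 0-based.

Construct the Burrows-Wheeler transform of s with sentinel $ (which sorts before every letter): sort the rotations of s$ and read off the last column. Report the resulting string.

ccg$bcefba

rank  rotation    last
    0  $bfeccagbc  c
    1  agbc$bfecc  c
    2  bc$bfeccag  g
    3  bfeccagbc$  $
    4  c$bfeccagb  b
    5  cagbc$bfec  c
    6  ccagbc$bfe  e
    7  eccagbc$bf  f
    8  feccagbc$b  b
    9  gbc$bfecca  a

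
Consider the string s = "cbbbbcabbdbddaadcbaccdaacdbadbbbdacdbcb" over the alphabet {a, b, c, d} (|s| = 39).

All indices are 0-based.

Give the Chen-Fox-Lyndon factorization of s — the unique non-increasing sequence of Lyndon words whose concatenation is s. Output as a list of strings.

["c", "bbbbc", "abbdbdd", "aadcbaccd", "aacdbadbbbdacdbcb"]

emit factor 1: 'c' (i=0, period=1)
emit factor 2: 'bbbbc' (i=1, period=5)
emit factor 3: 'abbdbdd' (i=6, period=7)
emit factor 4: 'aadcbaccd' (i=13, period=9)
emit factor 5: 'aacdbadbbbdacdbcb' (i=22, period=17)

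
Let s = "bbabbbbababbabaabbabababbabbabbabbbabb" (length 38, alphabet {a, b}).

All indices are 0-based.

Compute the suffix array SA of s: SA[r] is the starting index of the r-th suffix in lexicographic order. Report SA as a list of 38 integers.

sorted suffixes:
  #0 SA[0]=14  'aabbabababbabbabbabbbabb'
  #1 SA[1]=12  'abaabbabababbabbabbabbbabb'
  #2 SA[2]=18  'abababbabbabbabbbabb'
  #3 SA[3]=7  'ababbabaabbabababbabbabbabbbabb'
  #4 SA[4]=20  'ababbabbabbabbbabb'
  #5 SA[5]=35  'abb'
  #6 SA[6]=9  'abbabaabbabababbabbabbabbbabb'
  #7 SA[7]=15  'abbabababbabbabbabbbabb'
  #8 SA[8]=22  'abbabbabbabbbabb'
  #9 SA[9]=25  'abbabbabbbabb'
  #10 SA[10]=28  'abbabbbabb'
  #11 SA[11]=31  'abbbabb'
  #12 SA[12]=2  'abbbbababbabaabbabababbabbabbabbbabb'
  #13 SA[13]=37  'b'
  #14 SA[14]=13  'baabbabababbabbabbabbbabb'
  #15 SA[15]=11  'babaabbabababbabbabbabbbabb'
  #16 SA[16]=17  'babababbabbabbabbbabb'
  #17 SA[17]=6  'bababbabaabbabababbabbabbabbbabb'
  #18 SA[18]=19  'bababbabbabbabbbabb'
  #19 SA[19]=34  'babb'
  #20 SA[20]=8  'babbabaabbabababbabbabbabbbabb'
  #21 SA[21]=21  'babbabbabbabbbabb'
  #22 SA[22]=24  'babbabbabbbabb'
  #23 SA[23]=27  'babbabbbabb'
  #24 SA[24]=30  'babbbabb'
  #25 SA[25]=1  'babbbbababbabaabbabababbabbabbabbbabb'
  #26 SA[26]=36  'bb'
  #27 SA[27]=10  'bbabaabbabababbabbabbabbbabb'
  #28 SA[28]=16  'bbabababbabbabbabbbabb'
  #29 SA[29]=5  'bbababbabaabbabababbabbabbabbbabb'
  #30 SA[30]=33  'bbabb'
  #31 SA[31]=23  'bbabbabbabbbabb'
  #32 SA[32]=26  'bbabbabbbabb'
  #33 SA[33]=29  'bbabbbabb'
  #34 SA[34]=0  'bbabbbbababbabaabbabababbabbabbabbbabb'
  #35 SA[35]=4  'bbbababbabaabbabababbabbabbabbbabb'
  #36 SA[36]=32  'bbbabb'
  #37 SA[37]=3  'bbbbababbabaabbabababbabbabbabbbabb'

[14, 12, 18, 7, 20, 35, 9, 15, 22, 25, 28, 31, 2, 37, 13, 11, 17, 6, 19, 34, 8, 21, 24, 27, 30, 1, 36, 10, 16, 5, 33, 23, 26, 29, 0, 4, 32, 3]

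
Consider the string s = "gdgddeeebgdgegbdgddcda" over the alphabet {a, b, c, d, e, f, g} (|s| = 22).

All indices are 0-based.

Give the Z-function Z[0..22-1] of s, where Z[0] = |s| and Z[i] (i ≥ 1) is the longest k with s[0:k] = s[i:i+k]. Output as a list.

[22, 0, 2, 0, 0, 0, 0, 0, 0, 3, 0, 1, 0, 1, 0, 0, 2, 0, 0, 0, 0, 0]

Z[0]=22
i=1: fresh scan; Z[1]=0
i=2: fresh scan; Z[2]=2 grow→box=[2,4)
i=3: min(r-i=1, Z[1]=0)=0; Z[3]=0
i=4: fresh scan; Z[4]=0
i=5: fresh scan; Z[5]=0
i=6: fresh scan; Z[6]=0
i=7: fresh scan; Z[7]=0
i=8: fresh scan; Z[8]=0
i=9: fresh scan; Z[9]=3 grow→box=[9,12)
i=10: min(r-i=2, Z[1]=0)=0; Z[10]=0
i=11: min(r-i=1, Z[2]=2)=1; Z[11]=1
i=12: fresh scan; Z[12]=0
i=13: fresh scan; Z[13]=1 grow→box=[13,14)
i=14: fresh scan; Z[14]=0
i=15: fresh scan; Z[15]=0
i=16: fresh scan; Z[16]=2 grow→box=[16,18)
i=17: min(r-i=1, Z[1]=0)=0; Z[17]=0
i=18: fresh scan; Z[18]=0
i=19: fresh scan; Z[19]=0
i=20: fresh scan; Z[20]=0
i=21: fresh scan; Z[21]=0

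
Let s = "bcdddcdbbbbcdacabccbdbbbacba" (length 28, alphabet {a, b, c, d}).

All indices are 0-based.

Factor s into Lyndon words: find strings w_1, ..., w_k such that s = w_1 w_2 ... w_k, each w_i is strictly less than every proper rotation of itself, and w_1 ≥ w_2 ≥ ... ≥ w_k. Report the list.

["bcdddcd", "bbbbcd", "ac", "abccbdbbbacb", "a"]

emit factor 1: 'bcdddcd' (i=0, period=7)
emit factor 2: 'bbbbcd' (i=7, period=6)
emit factor 3: 'ac' (i=13, period=2)
emit factor 4: 'abccbdbbbacb' (i=15, period=12)
emit factor 5: 'a' (i=27, period=1)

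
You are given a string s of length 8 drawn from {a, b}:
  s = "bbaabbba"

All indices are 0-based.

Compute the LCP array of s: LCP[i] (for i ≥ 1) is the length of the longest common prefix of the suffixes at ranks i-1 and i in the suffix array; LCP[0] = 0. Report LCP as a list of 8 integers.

[0, 1, 1, 0, 2, 1, 3, 2]

sorted suffixes:
  #0 SA[0]=7  'a'
  #1 SA[1]=2  'aabbba'
  #2 SA[2]=3  'abbba'
  #3 SA[3]=6  'ba'
  #4 SA[4]=1  'baabbba'
  #5 SA[5]=5  'bba'
  #6 SA[6]=0  'bbaabbba'
  #7 SA[7]=4  'bbba'

SA = [7, 2, 3, 6, 1, 5, 0, 4]
[i] adj suffixes → lcp
  [1] 7/2 → 1 ('a')
  [2] 2/3 → 1 ('a')
  [3] 3/6 → 0 ('')
  [4] 6/1 → 2 ('ba')
  [5] 1/5 → 1 ('b')
  [6] 5/0 → 3 ('bba')
  [7] 0/4 → 2 ('bb')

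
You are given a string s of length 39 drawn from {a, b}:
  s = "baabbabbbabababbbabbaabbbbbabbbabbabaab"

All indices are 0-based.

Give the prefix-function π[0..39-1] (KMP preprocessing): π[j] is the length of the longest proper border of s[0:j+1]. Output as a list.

π[0] = 0
j=1 s[j]='a': π[1]=0 (border '')
j=2 s[j]='a': π[2]=0 (border '')
j=3 s[j]='b': π[3]=1 (border 'b')
j=4 s[j]='b': k: 1→0; π[4]=1 (border 'b')
j=5 s[j]='a': π[5]=2 (border 'ba')
j=6 s[j]='b': k: 2→0; π[6]=1 (border 'b')
j=7 s[j]='b': k: 1→0; π[7]=1 (border 'b')
j=8 s[j]='b': k: 1→0; π[8]=1 (border 'b')
j=9 s[j]='a': π[9]=2 (border 'ba')
j=10 s[j]='b': k: 2→0; π[10]=1 (border 'b')
j=11 s[j]='a': π[11]=2 (border 'ba')
j=12 s[j]='b': k: 2→0; π[12]=1 (border 'b')
j=13 s[j]='a': π[13]=2 (border 'ba')
j=14 s[j]='b': k: 2→0; π[14]=1 (border 'b')
j=15 s[j]='b': k: 1→0; π[15]=1 (border 'b')
j=16 s[j]='b': k: 1→0; π[16]=1 (border 'b')
j=17 s[j]='a': π[17]=2 (border 'ba')
j=18 s[j]='b': k: 2→0; π[18]=1 (border 'b')
j=19 s[j]='b': k: 1→0; π[19]=1 (border 'b')
j=20 s[j]='a': π[20]=2 (border 'ba')
j=21 s[j]='a': π[21]=3 (border 'baa')
j=22 s[j]='b': π[22]=4 (border 'baab')
j=23 s[j]='b': π[23]=5 (border 'baabb')
j=24 s[j]='b': k: 5→1→0; π[24]=1 (border 'b')
j=25 s[j]='b': k: 1→0; π[25]=1 (border 'b')
j=26 s[j]='b': k: 1→0; π[26]=1 (border 'b')
j=27 s[j]='a': π[27]=2 (border 'ba')
j=28 s[j]='b': k: 2→0; π[28]=1 (border 'b')
j=29 s[j]='b': k: 1→0; π[29]=1 (border 'b')
j=30 s[j]='b': k: 1→0; π[30]=1 (border 'b')
j=31 s[j]='a': π[31]=2 (border 'ba')
j=32 s[j]='b': k: 2→0; π[32]=1 (border 'b')
j=33 s[j]='b': k: 1→0; π[33]=1 (border 'b')
j=34 s[j]='a': π[34]=2 (border 'ba')
j=35 s[j]='b': k: 2→0; π[35]=1 (border 'b')
j=36 s[j]='a': π[36]=2 (border 'ba')
j=37 s[j]='a': π[37]=3 (border 'baa')
j=38 s[j]='b': π[38]=4 (border 'baab')

[0, 0, 0, 1, 1, 2, 1, 1, 1, 2, 1, 2, 1, 2, 1, 1, 1, 2, 1, 1, 2, 3, 4, 5, 1, 1, 1, 2, 1, 1, 1, 2, 1, 1, 2, 1, 2, 3, 4]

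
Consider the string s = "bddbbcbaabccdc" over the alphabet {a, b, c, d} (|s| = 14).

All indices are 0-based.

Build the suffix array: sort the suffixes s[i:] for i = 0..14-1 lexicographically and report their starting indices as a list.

[7, 8, 6, 3, 4, 9, 0, 13, 5, 10, 11, 2, 12, 1]

rank→(start, suffix):
  0 → (7, 'aabccdc')
  1 → (8, 'abccdc')
  2 → (6, 'baabccdc')
  3 → (3, 'bbcbaabccdc')
  4 → (4, 'bcbaabccdc')
  5 → (9, 'bccdc')
  6 → (0, 'bddbbcbaabccdc')
  7 → (13, 'c')
  8 → (5, 'cbaabccdc')
  9 → (10, 'ccdc')
  10 → (11, 'cdc')
  11 → (2, 'dbbcbaabccdc')
  12 → (12, 'dc')
  13 → (1, 'ddbbcbaabccdc')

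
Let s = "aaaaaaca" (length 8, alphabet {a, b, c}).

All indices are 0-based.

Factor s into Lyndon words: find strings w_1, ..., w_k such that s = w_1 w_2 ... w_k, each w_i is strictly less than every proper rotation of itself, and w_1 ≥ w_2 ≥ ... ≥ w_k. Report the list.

["aaaaaac", "a"]

emit factor 1: 'aaaaaac' (i=0, period=7)
emit factor 2: 'a' (i=7, period=1)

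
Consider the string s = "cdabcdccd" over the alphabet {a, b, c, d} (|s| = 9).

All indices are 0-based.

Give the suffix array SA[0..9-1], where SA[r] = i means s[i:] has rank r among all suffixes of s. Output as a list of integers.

[2, 3, 6, 7, 0, 4, 8, 1, 5]

rank | idx | suffix
   0 |   2 | abcdccd
   1 |   3 | bcdccd
   2 |   6 | ccd
   3 |   7 | cd
   4 |   0 | cdabcdccd
   5 |   4 | cdccd
   6 |   8 | d
   7 |   1 | dabcdccd
   8 |   5 | dccd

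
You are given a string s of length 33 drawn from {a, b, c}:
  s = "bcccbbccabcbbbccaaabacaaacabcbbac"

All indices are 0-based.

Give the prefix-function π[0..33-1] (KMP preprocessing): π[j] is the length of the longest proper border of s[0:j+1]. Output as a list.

π[0] = 0
j=1 s[j]='c': π[1]=0 (border '')
j=2 s[j]='c': π[2]=0 (border '')
j=3 s[j]='c': π[3]=0 (border '')
j=4 s[j]='b': π[4]=1 (border 'b')
j=5 s[j]='b': k: 1→0; π[5]=1 (border 'b')
j=6 s[j]='c': π[6]=2 (border 'bc')
j=7 s[j]='c': π[7]=3 (border 'bcc')
j=8 s[j]='a': k: 3→0; π[8]=0 (border '')
j=9 s[j]='b': π[9]=1 (border 'b')
j=10 s[j]='c': π[10]=2 (border 'bc')
j=11 s[j]='b': k: 2→0; π[11]=1 (border 'b')
j=12 s[j]='b': k: 1→0; π[12]=1 (border 'b')
j=13 s[j]='b': k: 1→0; π[13]=1 (border 'b')
j=14 s[j]='c': π[14]=2 (border 'bc')
j=15 s[j]='c': π[15]=3 (border 'bcc')
j=16 s[j]='a': k: 3→0; π[16]=0 (border '')
j=17 s[j]='a': π[17]=0 (border '')
j=18 s[j]='a': π[18]=0 (border '')
j=19 s[j]='b': π[19]=1 (border 'b')
j=20 s[j]='a': k: 1→0; π[20]=0 (border '')
j=21 s[j]='c': π[21]=0 (border '')
j=22 s[j]='a': π[22]=0 (border '')
j=23 s[j]='a': π[23]=0 (border '')
j=24 s[j]='a': π[24]=0 (border '')
j=25 s[j]='c': π[25]=0 (border '')
j=26 s[j]='a': π[26]=0 (border '')
j=27 s[j]='b': π[27]=1 (border 'b')
j=28 s[j]='c': π[28]=2 (border 'bc')
j=29 s[j]='b': k: 2→0; π[29]=1 (border 'b')
j=30 s[j]='b': k: 1→0; π[30]=1 (border 'b')
j=31 s[j]='a': k: 1→0; π[31]=0 (border '')
j=32 s[j]='c': π[32]=0 (border '')

[0, 0, 0, 0, 1, 1, 2, 3, 0, 1, 2, 1, 1, 1, 2, 3, 0, 0, 0, 1, 0, 0, 0, 0, 0, 0, 0, 1, 2, 1, 1, 0, 0]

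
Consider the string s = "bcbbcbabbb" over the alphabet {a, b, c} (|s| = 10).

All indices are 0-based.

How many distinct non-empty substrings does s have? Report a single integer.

rank | idx | suffix
   0 |   6 | abbb
   1 |   9 | b
   2 |   5 | babbb
   3 |   8 | bb
   4 |   7 | bbb
   5 |   2 | bbcbabbb
   6 |   3 | bcbabbb
   7 |   0 | bcbbcbabbb
   8 |   4 | cbabbb
   9 |   1 | cbbcbabbb

SA = [6, 9, 5, 8, 7, 2, 3, 0, 4, 1]
i: (SA[i-1],SA[i]) lcp shared
  1: (6,9) 0 ''
  2: (9,5) 1 'b'
  3: (5,8) 1 'b'
  4: (8,7) 2 'bb'
  5: (7,2) 2 'bb'
  6: (2,3) 1 'b'
  7: (3,0) 3 'bcb'
  8: (0,4) 0 ''
  9: (4,1) 2 'cb'

n(n+1)/2 = 10·11/2 = 55
Σ LCP = 0 + 0 + 1 + 1 + 2 + 2 + 1 + 3 + 0 + 2 = 12
distinct = 55 − 12 = 43

43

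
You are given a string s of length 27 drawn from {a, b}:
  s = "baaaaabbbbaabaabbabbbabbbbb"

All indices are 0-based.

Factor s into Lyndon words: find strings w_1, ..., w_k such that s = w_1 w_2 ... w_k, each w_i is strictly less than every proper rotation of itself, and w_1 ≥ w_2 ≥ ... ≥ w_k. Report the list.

emit factor 1: 'b' (i=0, period=1)
emit factor 2: 'aaaaabbbbaabaabbabbbabbbbb' (i=1, period=26)

["b", "aaaaabbbbaabaabbabbbabbbbb"]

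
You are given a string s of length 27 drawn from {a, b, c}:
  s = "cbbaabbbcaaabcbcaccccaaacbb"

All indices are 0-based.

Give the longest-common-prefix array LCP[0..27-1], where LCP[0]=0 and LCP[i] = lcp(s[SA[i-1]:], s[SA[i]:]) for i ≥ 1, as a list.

rank | idx | suffix
   0 |   9 | aaabcbcaccccaaacbb
   1 |  21 | aaacbb
   2 |   3 | aabbbcaaabcbcaccccaaacbb
   3 |  10 | aabcbcaccccaaacbb
   4 |  22 | aacbb
   5 |   4 | abbbcaaabcbcaccccaaacbb
   6 |  11 | abcbcaccccaaacbb
   7 |  23 | acbb
   8 |  16 | accccaaacbb
   9 |  26 | b
  10 |   2 | baabbbcaaabcbcaccccaaacbb
  11 |  25 | bb
  12 |   1 | bbaabbbcaaabcbcaccccaaacbb
  13 |   5 | bbbcaaabcbcaccccaaacbb
  14 |   6 | bbcaaabcbcaccccaaacbb
  15 |   7 | bcaaabcbcaccccaaacbb
  16 |  14 | bcaccccaaacbb
  17 |  12 | bcbcaccccaaacbb
  18 |   8 | caaabcbcaccccaaacbb
  19 |  20 | caaacbb
  20 |  15 | caccccaaacbb
  21 |  24 | cbb
  22 |   0 | cbbaabbbcaaabcbcaccccaaacbb
  23 |  13 | cbcaccccaaacbb
  24 |  19 | ccaaacbb
  25 |  18 | cccaaacbb
  26 |  17 | ccccaaacbb

SA = [9, 21, 3, 10, 22, 4, 11, 23, 16, 26, 2, 25, 1, 5, 6, 7, 14, 12, 8, 20, 15, 24, 0, 13, 19, 18, 17]
[i] adj suffixes → lcp
  [1] 9/21 → 3 ('aaa')
  [2] 21/3 → 2 ('aa')
  [3] 3/10 → 3 ('aab')
  [4] 10/22 → 2 ('aa')
  [5] 22/4 → 1 ('a')
  [6] 4/11 → 2 ('ab')
  [7] 11/23 → 1 ('a')
  [8] 23/16 → 2 ('ac')
  [9] 16/26 → 0 ('')
  [10] 26/2 → 1 ('b')
  [11] 2/25 → 1 ('b')
  [12] 25/1 → 2 ('bb')
  [13] 1/5 → 2 ('bb')
  [14] 5/6 → 2 ('bb')
  [15] 6/7 → 1 ('b')
  [16] 7/14 → 3 ('bca')
  [17] 14/12 → 2 ('bc')
  [18] 12/8 → 0 ('')
  [19] 8/20 → 4 ('caaa')
  [20] 20/15 → 2 ('ca')
  [21] 15/24 → 1 ('c')
  [22] 24/0 → 3 ('cbb')
  [23] 0/13 → 2 ('cb')
  [24] 13/19 → 1 ('c')
  [25] 19/18 → 2 ('cc')
  [26] 18/17 → 3 ('ccc')

[0, 3, 2, 3, 2, 1, 2, 1, 2, 0, 1, 1, 2, 2, 2, 1, 3, 2, 0, 4, 2, 1, 3, 2, 1, 2, 3]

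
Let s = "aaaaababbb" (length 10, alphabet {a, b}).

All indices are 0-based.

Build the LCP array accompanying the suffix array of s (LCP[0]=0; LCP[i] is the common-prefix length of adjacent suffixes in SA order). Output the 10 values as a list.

[0, 4, 3, 2, 1, 2, 0, 1, 1, 2]

rank→(start, suffix):
  0 → (0, 'aaaaababbb')
  1 → (1, 'aaaababbb')
  2 → (2, 'aaababbb')
  3 → (3, 'aababbb')
  4 → (4, 'ababbb')
  5 → (6, 'abbb')
  6 → (9, 'b')
  7 → (5, 'babbb')
  8 → (8, 'bb')
  9 → (7, 'bbb')

SA = [0, 1, 2, 3, 4, 6, 9, 5, 8, 7]
[i] adj suffixes → lcp
  [1] 0/1 → 4 ('aaaa')
  [2] 1/2 → 3 ('aaa')
  [3] 2/3 → 2 ('aa')
  [4] 3/4 → 1 ('a')
  [5] 4/6 → 2 ('ab')
  [6] 6/9 → 0 ('')
  [7] 9/5 → 1 ('b')
  [8] 5/8 → 1 ('b')
  [9] 8/7 → 2 ('bb')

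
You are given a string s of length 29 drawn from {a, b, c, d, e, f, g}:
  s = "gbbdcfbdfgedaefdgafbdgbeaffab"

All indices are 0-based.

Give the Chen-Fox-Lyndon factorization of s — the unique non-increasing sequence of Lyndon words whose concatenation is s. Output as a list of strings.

emit factor 1: 'g' (i=0, period=1)
emit factor 2: 'bbdcfbdfged' (i=1, period=11)
emit factor 3: 'aefdgafbdgbeaff' (i=12, period=15)
emit factor 4: 'ab' (i=27, period=2)

["g", "bbdcfbdfged", "aefdgafbdgbeaff", "ab"]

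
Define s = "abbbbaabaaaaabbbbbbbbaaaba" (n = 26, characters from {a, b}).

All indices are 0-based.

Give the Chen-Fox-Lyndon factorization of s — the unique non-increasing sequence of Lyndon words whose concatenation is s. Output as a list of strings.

emit factor 1: 'abbbb' (i=0, period=5)
emit factor 2: 'aab' (i=5, period=3)
emit factor 3: 'aaaaabbbbbbbbaaab' (i=8, period=17)
emit factor 4: 'a' (i=25, period=1)

["abbbb", "aab", "aaaaabbbbbbbbaaab", "a"]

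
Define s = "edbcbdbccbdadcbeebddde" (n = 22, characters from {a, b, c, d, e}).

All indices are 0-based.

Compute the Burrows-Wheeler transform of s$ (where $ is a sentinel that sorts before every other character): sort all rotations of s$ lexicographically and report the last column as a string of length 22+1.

rank  rotation                 last
    0  $edbcbdbccbdadcbeebddde  e
    1  adcbeebddde$edbcbdbccbd  d
    2  bcbdbccbdadcbeebddde$ed  d
    3  bccbdadcbeebddde$edbcbd  d
    4  bdadcbeebddde$edbcbdbcc  c
    5  bdbccbdadcbeebddde$edbc  c
    6  bddde$edbcbdbccbdadcbee  e
    7  beebddde$edbcbdbccbdadc  c
    8  cbdadcbeebddde$edbcbdbc  c
    9  cbdbccbdadcbeebddde$edb  b
   10  cbeebddde$edbcbdbccbdad  d
   11  ccbdadcbeebddde$edbcbdb  b
   12  dadcbeebddde$edbcbdbccb  b
   13  dbcbdbccbdadcbeebddde$e  e
   14  dbccbdadcbeebddde$edbcb  b
   15  dcbeebddde$edbcbdbccbda  a
   16  ddde$edbcbdbccbdadcbeeb  b
   17  dde$edbcbdbccbdadcbeebd  d
   18  de$edbcbdbccbdadcbeebdd  d
   19  e$edbcbdbccbdadcbeebddd  d
   20  ebddde$edbcbdbccbdadcbe  e
   21  edbcbdbccbdadcbeebddde$  $
   22  eebddde$edbcbdbccbdadcb  b

edddcceccbdbbebabddde$b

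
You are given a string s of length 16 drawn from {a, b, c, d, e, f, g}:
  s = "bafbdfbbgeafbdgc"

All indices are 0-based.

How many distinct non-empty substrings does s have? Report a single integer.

120

rank | idx | suffix
   0 |   1 | afbdfbbgeafbdgc
   1 |  10 | afbdgc
   2 |   0 | bafbdfbbgeafbdgc
   3 |   6 | bbgeafbdgc
   4 |   3 | bdfbbgeafbdgc
   5 |  12 | bdgc
   6 |   7 | bgeafbdgc
   7 |  15 | c
   8 |   4 | dfbbgeafbdgc
   9 |  13 | dgc
  10 |   9 | eafbdgc
  11 |   5 | fbbgeafbdgc
  12 |   2 | fbdfbbgeafbdgc
  13 |  11 | fbdgc
  14 |  14 | gc
  15 |   8 | geafbdgc

SA = [1, 10, 0, 6, 3, 12, 7, 15, 4, 13, 9, 5, 2, 11, 14, 8]
[i] adj suffixes → lcp
  [1] 1/10 → 4 ('afbd')
  [2] 10/0 → 0 ('')
  [3] 0/6 → 1 ('b')
  [4] 6/3 → 1 ('b')
  [5] 3/12 → 2 ('bd')
  [6] 12/7 → 1 ('b')
  [7] 7/15 → 0 ('')
  [8] 15/4 → 0 ('')
  [9] 4/13 → 1 ('d')
  [10] 13/9 → 0 ('')
  [11] 9/5 → 0 ('')
  [12] 5/2 → 2 ('fb')
  [13] 2/11 → 3 ('fbd')
  [14] 11/14 → 0 ('')
  [15] 14/8 → 1 ('g')

n(n+1)/2 = 16·17/2 = 136
Σ LCP = 0 + 4 + 0 + 1 + 1 + 2 + 1 + 0 + 0 + 1 + 0 + 0 + 2 + 3 + 0 + 1 = 16
distinct = 136 − 16 = 120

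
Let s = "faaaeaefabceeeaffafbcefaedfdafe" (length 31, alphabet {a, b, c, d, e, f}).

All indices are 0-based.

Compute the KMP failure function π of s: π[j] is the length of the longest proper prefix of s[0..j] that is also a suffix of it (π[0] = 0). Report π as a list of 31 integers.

[0, 0, 0, 0, 0, 0, 0, 1, 2, 0, 0, 0, 0, 0, 0, 1, 1, 2, 1, 0, 0, 0, 1, 2, 0, 0, 1, 0, 0, 1, 0]

π[0] = 0
j=1 s[j]='a': π[1]=0 (border '')
j=2 s[j]='a': π[2]=0 (border '')
j=3 s[j]='a': π[3]=0 (border '')
j=4 s[j]='e': π[4]=0 (border '')
j=5 s[j]='a': π[5]=0 (border '')
j=6 s[j]='e': π[6]=0 (border '')
j=7 s[j]='f': π[7]=1 (border 'f')
j=8 s[j]='a': π[8]=2 (border 'fa')
j=9 s[j]='b': k: 2→0; π[9]=0 (border '')
j=10 s[j]='c': π[10]=0 (border '')
j=11 s[j]='e': π[11]=0 (border '')
j=12 s[j]='e': π[12]=0 (border '')
j=13 s[j]='e': π[13]=0 (border '')
j=14 s[j]='a': π[14]=0 (border '')
j=15 s[j]='f': π[15]=1 (border 'f')
j=16 s[j]='f': k: 1→0; π[16]=1 (border 'f')
j=17 s[j]='a': π[17]=2 (border 'fa')
j=18 s[j]='f': k: 2→0; π[18]=1 (border 'f')
j=19 s[j]='b': k: 1→0; π[19]=0 (border '')
j=20 s[j]='c': π[20]=0 (border '')
j=21 s[j]='e': π[21]=0 (border '')
j=22 s[j]='f': π[22]=1 (border 'f')
j=23 s[j]='a': π[23]=2 (border 'fa')
j=24 s[j]='e': k: 2→0; π[24]=0 (border '')
j=25 s[j]='d': π[25]=0 (border '')
j=26 s[j]='f': π[26]=1 (border 'f')
j=27 s[j]='d': k: 1→0; π[27]=0 (border '')
j=28 s[j]='a': π[28]=0 (border '')
j=29 s[j]='f': π[29]=1 (border 'f')
j=30 s[j]='e': k: 1→0; π[30]=0 (border '')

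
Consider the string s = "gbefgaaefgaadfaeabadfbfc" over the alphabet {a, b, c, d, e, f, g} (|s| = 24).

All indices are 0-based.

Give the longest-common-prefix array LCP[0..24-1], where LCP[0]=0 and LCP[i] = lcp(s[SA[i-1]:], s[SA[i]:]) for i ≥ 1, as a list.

sorted suffixes:
  #0 SA[0]=10  'aadfaeabadfbfc'
  #1 SA[1]=5  'aaefgaadfaeabadfbfc'
  #2 SA[2]=16  'abadfbfc'
  #3 SA[3]=11  'adfaeabadfbfc'
  #4 SA[4]=18  'adfbfc'
  #5 SA[5]=14  'aeabadfbfc'
  #6 SA[6]=6  'aefgaadfaeabadfbfc'
  #7 SA[7]=17  'badfbfc'
  #8 SA[8]=1  'befgaaefgaadfaeabadfbfc'
  #9 SA[9]=21  'bfc'
  #10 SA[10]=23  'c'
  #11 SA[11]=12  'dfaeabadfbfc'
  #12 SA[12]=19  'dfbfc'
  #13 SA[13]=15  'eabadfbfc'
  #14 SA[14]=7  'efgaadfaeabadfbfc'
  #15 SA[15]=2  'efgaaefgaadfaeabadfbfc'
  #16 SA[16]=13  'faeabadfbfc'
  #17 SA[17]=20  'fbfc'
  #18 SA[18]=22  'fc'
  #19 SA[19]=8  'fgaadfaeabadfbfc'
  #20 SA[20]=3  'fgaaefgaadfaeabadfbfc'
  #21 SA[21]=9  'gaadfaeabadfbfc'
  #22 SA[22]=4  'gaaefgaadfaeabadfbfc'
  #23 SA[23]=0  'gbefgaaefgaadfaeabadfbfc'

SA = [10, 5, 16, 11, 18, 14, 6, 17, 1, 21, 23, 12, 19, 15, 7, 2, 13, 20, 22, 8, 3, 9, 4, 0]
[i] adj suffixes → lcp
  [1] 10/5 → 2 ('aa')
  [2] 5/16 → 1 ('a')
  [3] 16/11 → 1 ('a')
  [4] 11/18 → 3 ('adf')
  [5] 18/14 → 1 ('a')
  [6] 14/6 → 2 ('ae')
  [7] 6/17 → 0 ('')
  [8] 17/1 → 1 ('b')
  [9] 1/21 → 1 ('b')
  [10] 21/23 → 0 ('')
  [11] 23/12 → 0 ('')
  [12] 12/19 → 2 ('df')
  [13] 19/15 → 0 ('')
  [14] 15/7 → 1 ('e')
  [15] 7/2 → 5 ('efgaa')
  [16] 2/13 → 0 ('')
  [17] 13/20 → 1 ('f')
  [18] 20/22 → 1 ('f')
  [19] 22/8 → 1 ('f')
  [20] 8/3 → 4 ('fgaa')
  [21] 3/9 → 0 ('')
  [22] 9/4 → 3 ('gaa')
  [23] 4/0 → 1 ('g')

[0, 2, 1, 1, 3, 1, 2, 0, 1, 1, 0, 0, 2, 0, 1, 5, 0, 1, 1, 1, 4, 0, 3, 1]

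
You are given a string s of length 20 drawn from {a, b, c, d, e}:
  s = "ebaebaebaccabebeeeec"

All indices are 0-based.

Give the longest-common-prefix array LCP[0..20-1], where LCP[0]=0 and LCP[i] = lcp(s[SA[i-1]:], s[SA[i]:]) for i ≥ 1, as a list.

[0, 1, 1, 4, 0, 2, 5, 1, 2, 0, 1, 1, 0, 3, 6, 2, 1, 1, 2, 3]

rank→(start, suffix):
  0 → (11, 'abebeeeec')
  1 → (8, 'accabebeeeec')
  2 → (5, 'aebaccabebeeeec')
  3 → (2, 'aebaebaccabebeeeec')
  4 → (7, 'baccabebeeeec')
  5 → (4, 'baebaccabebeeeec')
  6 → (1, 'baebaebaccabebeeeec')
  7 → (12, 'bebeeeec')
  8 → (14, 'beeeec')
  9 → (19, 'c')
  10 → (10, 'cabebeeeec')
  11 → (9, 'ccabebeeeec')
  12 → (6, 'ebaccabebeeeec')
  13 → (3, 'ebaebaccabebeeeec')
  14 → (0, 'ebaebaebaccabebeeeec')
  15 → (13, 'ebeeeec')
  16 → (18, 'ec')
  17 → (17, 'eec')
  18 → (16, 'eeec')
  19 → (15, 'eeeec')

SA = [11, 8, 5, 2, 7, 4, 1, 12, 14, 19, 10, 9, 6, 3, 0, 13, 18, 17, 16, 15]
rank  pair      lcp
   1  s[11:],s[8:]  1  'a'
   2  s[8:],s[5:]  1  'a'
   3  s[5:],s[2:]  4  'aeba'
   4  s[2:],s[7:]  0  ''
   5  s[7:],s[4:]  2  'ba'
   6  s[4:],s[1:]  5  'baeba'
   7  s[1:],s[12:]  1  'b'
   8  s[12:],s[14:]  2  'be'
   9  s[14:],s[19:]  0  ''
  10  s[19:],s[10:]  1  'c'
  11  s[10:],s[9:]  1  'c'
  12  s[9:],s[6:]  0  ''
  13  s[6:],s[3:]  3  'eba'
  14  s[3:],s[0:]  6  'ebaeba'
  15  s[0:],s[13:]  2  'eb'
  16  s[13:],s[18:]  1  'e'
  17  s[18:],s[17:]  1  'e'
  18  s[17:],s[16:]  2  'ee'
  19  s[16:],s[15:]  3  'eee'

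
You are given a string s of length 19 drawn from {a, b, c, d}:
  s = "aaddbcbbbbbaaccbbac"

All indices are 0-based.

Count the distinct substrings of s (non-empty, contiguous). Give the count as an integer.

162

rank→(start, suffix):
  0 → (11, 'aaccbbac')
  1 → (0, 'aaddbcbbbbbaaccbbac')
  2 → (17, 'ac')
  3 → (12, 'accbbac')
  4 → (1, 'addbcbbbbbaaccbbac')
  5 → (10, 'baaccbbac')
  6 → (16, 'bac')
  7 → (9, 'bbaaccbbac')
  8 → (15, 'bbac')
  9 → (8, 'bbbaaccbbac')
  10 → (7, 'bbbbaaccbbac')
  11 → (6, 'bbbbbaaccbbac')
  12 → (4, 'bcbbbbbaaccbbac')
  13 → (18, 'c')
  14 → (14, 'cbbac')
  15 → (5, 'cbbbbbaaccbbac')
  16 → (13, 'ccbbac')
  17 → (3, 'dbcbbbbbaaccbbac')
  18 → (2, 'ddbcbbbbbaaccbbac')

SA = [11, 0, 17, 12, 1, 10, 16, 9, 15, 8, 7, 6, 4, 18, 14, 5, 13, 3, 2]
[i] adj suffixes → lcp
  [1] 11/0 → 2 ('aa')
  [2] 0/17 → 1 ('a')
  [3] 17/12 → 2 ('ac')
  [4] 12/1 → 1 ('a')
  [5] 1/10 → 0 ('')
  [6] 10/16 → 2 ('ba')
  [7] 16/9 → 1 ('b')
  [8] 9/15 → 3 ('bba')
  [9] 15/8 → 2 ('bb')
  [10] 8/7 → 3 ('bbb')
  [11] 7/6 → 4 ('bbbb')
  [12] 6/4 → 1 ('b')
  [13] 4/18 → 0 ('')
  [14] 18/14 → 1 ('c')
  [15] 14/5 → 3 ('cbb')
  [16] 5/13 → 1 ('c')
  [17] 13/3 → 0 ('')
  [18] 3/2 → 1 ('d')

n(n+1)/2 = 19·20/2 = 190
Σ LCP = 0 + 2 + 1 + 2 + 1 + 0 + 2 + 1 + 3 + 2 + 3 + 4 + 1 + 0 + 1 + 3 + 1 + 0 + 1 = 28
distinct = 190 − 28 = 162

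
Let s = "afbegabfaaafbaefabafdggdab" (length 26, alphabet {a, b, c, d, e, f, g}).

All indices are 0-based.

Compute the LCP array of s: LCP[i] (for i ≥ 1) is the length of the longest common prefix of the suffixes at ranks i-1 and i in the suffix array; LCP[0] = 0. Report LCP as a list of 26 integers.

sorted suffixes:
  #0 SA[0]=8  'aaafbaefabafdggdab'
  #1 SA[1]=9  'aafbaefabafdggdab'
  #2 SA[2]=24  'ab'
  #3 SA[3]=16  'abafdggdab'
  #4 SA[4]=5  'abfaaafbaefabafdggdab'
  #5 SA[5]=13  'aefabafdggdab'
  #6 SA[6]=10  'afbaefabafdggdab'
  #7 SA[7]=0  'afbegabfaaafbaefabafdggdab'
  #8 SA[8]=18  'afdggdab'
  #9 SA[9]=25  'b'
  #10 SA[10]=12  'baefabafdggdab'
  #11 SA[11]=17  'bafdggdab'
  #12 SA[12]=2  'begabfaaafbaefabafdggdab'
  #13 SA[13]=6  'bfaaafbaefabafdggdab'
  #14 SA[14]=23  'dab'
  #15 SA[15]=20  'dggdab'
  #16 SA[16]=14  'efabafdggdab'
  #17 SA[17]=3  'egabfaaafbaefabafdggdab'
  #18 SA[18]=7  'faaafbaefabafdggdab'
  #19 SA[19]=15  'fabafdggdab'
  #20 SA[20]=11  'fbaefabafdggdab'
  #21 SA[21]=1  'fbegabfaaafbaefabafdggdab'
  #22 SA[22]=19  'fdggdab'
  #23 SA[23]=4  'gabfaaafbaefabafdggdab'
  #24 SA[24]=22  'gdab'
  #25 SA[25]=21  'ggdab'

SA = [8, 9, 24, 16, 5, 13, 10, 0, 18, 25, 12, 17, 2, 6, 23, 20, 14, 3, 7, 15, 11, 1, 19, 4, 22, 21]
rank  pair      lcp
   1  s[8:],s[9:]  2  'aa'
   2  s[9:],s[24:]  1  'a'
   3  s[24:],s[16:]  2  'ab'
   4  s[16:],s[5:]  2  'ab'
   5  s[5:],s[13:]  1  'a'
   6  s[13:],s[10:]  1  'a'
   7  s[10:],s[0:]  3  'afb'
   8  s[0:],s[18:]  2  'af'
   9  s[18:],s[25:]  0  ''
  10  s[25:],s[12:]  1  'b'
  11  s[12:],s[17:]  2  'ba'
  12  s[17:],s[2:]  1  'b'
  13  s[2:],s[6:]  1  'b'
  14  s[6:],s[23:]  0  ''
  15  s[23:],s[20:]  1  'd'
  16  s[20:],s[14:]  0  ''
  17  s[14:],s[3:]  1  'e'
  18  s[3:],s[7:]  0  ''
  19  s[7:],s[15:]  2  'fa'
  20  s[15:],s[11:]  1  'f'
  21  s[11:],s[1:]  2  'fb'
  22  s[1:],s[19:]  1  'f'
  23  s[19:],s[4:]  0  ''
  24  s[4:],s[22:]  1  'g'
  25  s[22:],s[21:]  1  'g'

[0, 2, 1, 2, 2, 1, 1, 3, 2, 0, 1, 2, 1, 1, 0, 1, 0, 1, 0, 2, 1, 2, 1, 0, 1, 1]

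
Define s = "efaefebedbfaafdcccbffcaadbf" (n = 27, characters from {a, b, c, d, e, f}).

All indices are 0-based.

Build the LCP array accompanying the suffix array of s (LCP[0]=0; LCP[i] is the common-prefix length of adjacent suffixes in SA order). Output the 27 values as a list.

[0, 2, 1, 1, 1, 0, 1, 2, 2, 0, 1, 1, 2, 0, 3, 1, 0, 1, 1, 2, 0, 1, 2, 1, 1, 1, 1]

rank | idx | suffix
   0 |  22 | aadbf
   1 |  11 | aafdcccbffcaadbf
   2 |  23 | adbf
   3 |   2 | aefebedbfaafdcccbffcaadbf
   4 |  12 | afdcccbffcaadbf
   5 |   6 | bedbfaafdcccbffcaadbf
   6 |  25 | bf
   7 |   9 | bfaafdcccbffcaadbf
   8 |  18 | bffcaadbf
   9 |  21 | caadbf
  10 |  17 | cbffcaadbf
  11 |  16 | ccbffcaadbf
  12 |  15 | cccbffcaadbf
  13 |  24 | dbf
  14 |   8 | dbfaafdcccbffcaadbf
  15 |  14 | dcccbffcaadbf
  16 |   5 | ebedbfaafdcccbffcaadbf
  17 |   7 | edbfaafdcccbffcaadbf
  18 |   0 | efaefebedbfaafdcccbffcaadbf
  19 |   3 | efebedbfaafdcccbffcaadbf
  20 |  26 | f
  21 |  10 | faafdcccbffcaadbf
  22 |   1 | faefebedbfaafdcccbffcaadbf
  23 |  20 | fcaadbf
  24 |  13 | fdcccbffcaadbf
  25 |   4 | febedbfaafdcccbffcaadbf
  26 |  19 | ffcaadbf

SA = [22, 11, 23, 2, 12, 6, 25, 9, 18, 21, 17, 16, 15, 24, 8, 14, 5, 7, 0, 3, 26, 10, 1, 20, 13, 4, 19]
[i] adj suffixes → lcp
  [1] 22/11 → 2 ('aa')
  [2] 11/23 → 1 ('a')
  [3] 23/2 → 1 ('a')
  [4] 2/12 → 1 ('a')
  [5] 12/6 → 0 ('')
  [6] 6/25 → 1 ('b')
  [7] 25/9 → 2 ('bf')
  [8] 9/18 → 2 ('bf')
  [9] 18/21 → 0 ('')
  [10] 21/17 → 1 ('c')
  [11] 17/16 → 1 ('c')
  [12] 16/15 → 2 ('cc')
  [13] 15/24 → 0 ('')
  [14] 24/8 → 3 ('dbf')
  [15] 8/14 → 1 ('d')
  [16] 14/5 → 0 ('')
  [17] 5/7 → 1 ('e')
  [18] 7/0 → 1 ('e')
  [19] 0/3 → 2 ('ef')
  [20] 3/26 → 0 ('')
  [21] 26/10 → 1 ('f')
  [22] 10/1 → 2 ('fa')
  [23] 1/20 → 1 ('f')
  [24] 20/13 → 1 ('f')
  [25] 13/4 → 1 ('f')
  [26] 4/19 → 1 ('f')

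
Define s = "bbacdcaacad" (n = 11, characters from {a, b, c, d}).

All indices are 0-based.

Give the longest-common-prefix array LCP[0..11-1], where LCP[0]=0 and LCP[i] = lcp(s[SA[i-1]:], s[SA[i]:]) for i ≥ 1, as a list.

rank | idx | suffix
   0 |   6 | aacad
   1 |   7 | acad
   2 |   2 | acdcaacad
   3 |   9 | ad
   4 |   1 | bacdcaacad
   5 |   0 | bbacdcaacad
   6 |   5 | caacad
   7 |   8 | cad
   8 |   3 | cdcaacad
   9 |  10 | d
  10 |   4 | dcaacad

SA = [6, 7, 2, 9, 1, 0, 5, 8, 3, 10, 4]
[i] adj suffixes → lcp
  [1] 6/7 → 1 ('a')
  [2] 7/2 → 2 ('ac')
  [3] 2/9 → 1 ('a')
  [4] 9/1 → 0 ('')
  [5] 1/0 → 1 ('b')
  [6] 0/5 → 0 ('')
  [7] 5/8 → 2 ('ca')
  [8] 8/3 → 1 ('c')
  [9] 3/10 → 0 ('')
  [10] 10/4 → 1 ('d')

[0, 1, 2, 1, 0, 1, 0, 2, 1, 0, 1]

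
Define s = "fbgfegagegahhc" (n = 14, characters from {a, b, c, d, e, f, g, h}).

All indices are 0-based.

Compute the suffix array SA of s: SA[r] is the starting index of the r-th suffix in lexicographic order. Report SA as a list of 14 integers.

[6, 10, 1, 13, 4, 8, 0, 3, 5, 9, 7, 2, 12, 11]

rank | idx | suffix
   0 |   6 | agegahhc
   1 |  10 | ahhc
   2 |   1 | bgfegagegahhc
   3 |  13 | c
   4 |   4 | egagegahhc
   5 |   8 | egahhc
   6 |   0 | fbgfegagegahhc
   7 |   3 | fegagegahhc
   8 |   5 | gagegahhc
   9 |   9 | gahhc
  10 |   7 | gegahhc
  11 |   2 | gfegagegahhc
  12 |  12 | hc
  13 |  11 | hhc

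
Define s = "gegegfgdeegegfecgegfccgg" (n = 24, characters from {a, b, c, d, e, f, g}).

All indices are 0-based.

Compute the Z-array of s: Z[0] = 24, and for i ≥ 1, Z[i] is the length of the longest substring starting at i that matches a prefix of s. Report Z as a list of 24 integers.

[24, 0, 3, 0, 1, 0, 1, 0, 0, 0, 3, 0, 1, 0, 0, 0, 3, 0, 1, 0, 0, 0, 1, 1]

Z[0]=24
i=1: i≥r, start 0; Z[1]=0
i=2: i≥r, start 0; Z[2]=3 scan→box=[2,5)
i=3: min(r-i=2, Z[1]=0)=0; Z[3]=0
i=4: min(r-i=1, Z[2]=3)=1; Z[4]=1
i=5: i≥r, start 0; Z[5]=0
i=6: i≥r, start 0; Z[6]=1 scan→box=[6,7)
i=7: i≥r, start 0; Z[7]=0
i=8: i≥r, start 0; Z[8]=0
i=9: i≥r, start 0; Z[9]=0
i=10: i≥r, start 0; Z[10]=3 scan→box=[10,13)
i=11: min(r-i=2, Z[1]=0)=0; Z[11]=0
i=12: min(r-i=1, Z[2]=3)=1; Z[12]=1
i=13: i≥r, start 0; Z[13]=0
i=14: i≥r, start 0; Z[14]=0
i=15: i≥r, start 0; Z[15]=0
i=16: i≥r, start 0; Z[16]=3 scan→box=[16,19)
i=17: min(r-i=2, Z[1]=0)=0; Z[17]=0
i=18: min(r-i=1, Z[2]=3)=1; Z[18]=1
i=19: i≥r, start 0; Z[19]=0
i=20: i≥r, start 0; Z[20]=0
i=21: i≥r, start 0; Z[21]=0
i=22: i≥r, start 0; Z[22]=1 scan→box=[22,23)
i=23: i≥r, start 0; Z[23]=1 scan→box=[23,24)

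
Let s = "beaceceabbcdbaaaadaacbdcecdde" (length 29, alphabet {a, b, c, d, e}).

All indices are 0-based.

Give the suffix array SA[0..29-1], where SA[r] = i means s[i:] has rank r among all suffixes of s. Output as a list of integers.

[13, 14, 18, 15, 7, 19, 2, 16, 12, 8, 9, 21, 0, 20, 10, 25, 5, 23, 3, 17, 11, 22, 26, 27, 28, 6, 1, 24, 4]

sorted suffixes:
  #0 SA[0]=13  'aaaadaacbdcecdde'
  #1 SA[1]=14  'aaadaacbdcecdde'
  #2 SA[2]=18  'aacbdcecdde'
  #3 SA[3]=15  'aadaacbdcecdde'
  #4 SA[4]=7  'abbcdbaaaadaacbdcecdde'
  #5 SA[5]=19  'acbdcecdde'
  #6 SA[6]=2  'aceceabbcdbaaaadaacbdcecdde'
  #7 SA[7]=16  'adaacbdcecdde'
  #8 SA[8]=12  'baaaadaacbdcecdde'
  #9 SA[9]=8  'bbcdbaaaadaacbdcecdde'
  #10 SA[10]=9  'bcdbaaaadaacbdcecdde'
  #11 SA[11]=21  'bdcecdde'
  #12 SA[12]=0  'beaceceabbcdbaaaadaacbdcecdde'
  #13 SA[13]=20  'cbdcecdde'
  #14 SA[14]=10  'cdbaaaadaacbdcecdde'
  #15 SA[15]=25  'cdde'
  #16 SA[16]=5  'ceabbcdbaaaadaacbdcecdde'
  #17 SA[17]=23  'cecdde'
  #18 SA[18]=3  'ceceabbcdbaaaadaacbdcecdde'
  #19 SA[19]=17  'daacbdcecdde'
  #20 SA[20]=11  'dbaaaadaacbdcecdde'
  #21 SA[21]=22  'dcecdde'
  #22 SA[22]=26  'dde'
  #23 SA[23]=27  'de'
  #24 SA[24]=28  'e'
  #25 SA[25]=6  'eabbcdbaaaadaacbdcecdde'
  #26 SA[26]=1  'eaceceabbcdbaaaadaacbdcecdde'
  #27 SA[27]=24  'ecdde'
  #28 SA[28]=4  'eceabbcdbaaaadaacbdcecdde'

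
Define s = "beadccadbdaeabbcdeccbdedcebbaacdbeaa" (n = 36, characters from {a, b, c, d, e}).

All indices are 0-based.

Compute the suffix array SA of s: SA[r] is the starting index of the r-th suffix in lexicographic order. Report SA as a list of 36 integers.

[35, 34, 28, 12, 29, 6, 2, 10, 27, 26, 13, 14, 8, 20, 32, 0, 5, 19, 4, 18, 30, 15, 24, 9, 7, 31, 3, 23, 16, 21, 33, 11, 1, 25, 17, 22]

rank→(start, suffix):
  0 → (35, 'a')
  1 → (34, 'aa')
  2 → (28, 'aacdbeaa')
  3 → (12, 'abbcdeccbdedcebbaacdbeaa')
  4 → (29, 'acdbeaa')
  5 → (6, 'adbdaeabbcdeccbdedcebbaacdbeaa')
  6 → (2, 'adccadbdaeabbcdeccbdedcebbaacdbeaa')
  7 → (10, 'aeabbcdeccbdedcebbaacdbeaa')
  8 → (27, 'baacdbeaa')
  9 → (26, 'bbaacdbeaa')
  10 → (13, 'bbcdeccbdedcebbaacdbeaa')
  11 → (14, 'bcdeccbdedcebbaacdbeaa')
  12 → (8, 'bdaeabbcdeccbdedcebbaacdbeaa')
  13 → (20, 'bdedcebbaacdbeaa')
  14 → (32, 'beaa')
  15 → (0, 'beadccadbdaeabbcdeccbdedcebbaacdbeaa')
  16 → (5, 'cadbdaeabbcdeccbdedcebbaacdbeaa')
  17 → (19, 'cbdedcebbaacdbeaa')
  18 → (4, 'ccadbdaeabbcdeccbdedcebbaacdbeaa')
  19 → (18, 'ccbdedcebbaacdbeaa')
  20 → (30, 'cdbeaa')
  21 → (15, 'cdeccbdedcebbaacdbeaa')
  22 → (24, 'cebbaacdbeaa')
  23 → (9, 'daeabbcdeccbdedcebbaacdbeaa')
  24 → (7, 'dbdaeabbcdeccbdedcebbaacdbeaa')
  25 → (31, 'dbeaa')
  26 → (3, 'dccadbdaeabbcdeccbdedcebbaacdbeaa')
  27 → (23, 'dcebbaacdbeaa')
  28 → (16, 'deccbdedcebbaacdbeaa')
  29 → (21, 'dedcebbaacdbeaa')
  30 → (33, 'eaa')
  31 → (11, 'eabbcdeccbdedcebbaacdbeaa')
  32 → (1, 'eadccadbdaeabbcdeccbdedcebbaacdbeaa')
  33 → (25, 'ebbaacdbeaa')
  34 → (17, 'eccbdedcebbaacdbeaa')
  35 → (22, 'edcebbaacdbeaa')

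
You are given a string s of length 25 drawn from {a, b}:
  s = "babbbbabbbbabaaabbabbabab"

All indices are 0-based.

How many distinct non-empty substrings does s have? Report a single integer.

sorted suffixes:
  #0 SA[0]=13  'aaabbabbabab'
  #1 SA[1]=14  'aabbabbabab'
  #2 SA[2]=23  'ab'
  #3 SA[3]=11  'abaaabbabbabab'
  #4 SA[4]=21  'abab'
  #5 SA[5]=18  'abbabab'
  #6 SA[6]=15  'abbabbabab'
  #7 SA[7]=6  'abbbbabaaabbabbabab'
  #8 SA[8]=1  'abbbbabbbbabaaabbabbabab'
  #9 SA[9]=24  'b'
  #10 SA[10]=12  'baaabbabbabab'
  #11 SA[11]=22  'bab'
  #12 SA[12]=10  'babaaabbabbabab'
  #13 SA[13]=20  'babab'
  #14 SA[14]=17  'babbabab'
  #15 SA[15]=5  'babbbbabaaabbabbabab'
  #16 SA[16]=0  'babbbbabbbbabaaabbabbabab'
  #17 SA[17]=9  'bbabaaabbabbabab'
  #18 SA[18]=19  'bbabab'
  #19 SA[19]=16  'bbabbabab'
  #20 SA[20]=4  'bbabbbbabaaabbabbabab'
  #21 SA[21]=8  'bbbabaaabbabbabab'
  #22 SA[22]=3  'bbbabbbbabaaabbabbabab'
  #23 SA[23]=7  'bbbbabaaabbabbabab'
  #24 SA[24]=2  'bbbbabbbbabaaabbabbabab'

SA = [13, 14, 23, 11, 21, 18, 15, 6, 1, 24, 12, 22, 10, 20, 17, 5, 0, 9, 19, 16, 4, 8, 3, 7, 2]
i: (SA[i-1],SA[i]) lcp shared
  1: (13,14) 2 'aa'
  2: (14,23) 1 'a'
  3: (23,11) 2 'ab'
  4: (11,21) 3 'aba'
  5: (21,18) 2 'ab'
  6: (18,15) 5 'abbab'
  7: (15,6) 3 'abb'
  8: (6,1) 7 'abbbbab'
  9: (1,24) 0 ''
  10: (24,12) 1 'b'
  11: (12,22) 2 'ba'
  12: (22,10) 3 'bab'
  13: (10,20) 4 'baba'
  14: (20,17) 3 'bab'
  15: (17,5) 4 'babb'
  16: (5,0) 8 'babbbbab'
  17: (0,9) 1 'b'
  18: (9,19) 5 'bbaba'
  19: (19,16) 4 'bbab'
  20: (16,4) 5 'bbabb'
  21: (4,8) 2 'bb'
  22: (8,3) 5 'bbbab'
  23: (3,7) 3 'bbb'
  24: (7,2) 6 'bbbbab'

n(n+1)/2 = 25·26/2 = 325
Σ LCP = 0 + 2 + 1 + 2 + 3 + 2 + 5 + 3 + 7 + 0 + 1 + 2 + 3 + 4 + 3 + 4 + 8 + 1 + 5 + 4 + 5 + 2 + 5 + 3 + 6 = 81
distinct = 325 − 81 = 244

244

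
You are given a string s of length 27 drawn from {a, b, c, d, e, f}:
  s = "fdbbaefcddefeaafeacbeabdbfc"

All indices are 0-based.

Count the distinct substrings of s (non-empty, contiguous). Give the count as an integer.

350

rank→(start, suffix):
  0 → (13, 'aafeacbeabdbfc')
  1 → (21, 'abdbfc')
  2 → (17, 'acbeabdbfc')
  3 → (4, 'aefcddefeaafeacbeabdbfc')
  4 → (14, 'afeacbeabdbfc')
  5 → (3, 'baefcddefeaafeacbeabdbfc')
  6 → (2, 'bbaefcddefeaafeacbeabdbfc')
  7 → (22, 'bdbfc')
  8 → (19, 'beabdbfc')
  9 → (24, 'bfc')
  10 → (26, 'c')
  11 → (18, 'cbeabdbfc')
  12 → (7, 'cddefeaafeacbeabdbfc')
  13 → (1, 'dbbaefcddefeaafeacbeabdbfc')
  14 → (23, 'dbfc')
  15 → (8, 'ddefeaafeacbeabdbfc')
  16 → (9, 'defeaafeacbeabdbfc')
  17 → (12, 'eaafeacbeabdbfc')
  18 → (20, 'eabdbfc')
  19 → (16, 'eacbeabdbfc')
  20 → (5, 'efcddefeaafeacbeabdbfc')
  21 → (10, 'efeaafeacbeabdbfc')
  22 → (25, 'fc')
  23 → (6, 'fcddefeaafeacbeabdbfc')
  24 → (0, 'fdbbaefcddefeaafeacbeabdbfc')
  25 → (11, 'feaafeacbeabdbfc')
  26 → (15, 'feacbeabdbfc')

SA = [13, 21, 17, 4, 14, 3, 2, 22, 19, 24, 26, 18, 7, 1, 23, 8, 9, 12, 20, 16, 5, 10, 25, 6, 0, 11, 15]
i: (SA[i-1],SA[i]) lcp shared
  1: (13,21) 1 'a'
  2: (21,17) 1 'a'
  3: (17,4) 1 'a'
  4: (4,14) 1 'a'
  5: (14,3) 0 ''
  6: (3,2) 1 'b'
  7: (2,22) 1 'b'
  8: (22,19) 1 'b'
  9: (19,24) 1 'b'
  10: (24,26) 0 ''
  11: (26,18) 1 'c'
  12: (18,7) 1 'c'
  13: (7,1) 0 ''
  14: (1,23) 2 'db'
  15: (23,8) 1 'd'
  16: (8,9) 1 'd'
  17: (9,12) 0 ''
  18: (12,20) 2 'ea'
  19: (20,16) 2 'ea'
  20: (16,5) 1 'e'
  21: (5,10) 2 'ef'
  22: (10,25) 0 ''
  23: (25,6) 2 'fc'
  24: (6,0) 1 'f'
  25: (0,11) 1 'f'
  26: (11,15) 3 'fea'

n(n+1)/2 = 27·28/2 = 378
Σ LCP = 0 + 1 + 1 + 1 + 1 + 0 + 1 + 1 + 1 + 1 + 0 + 1 + 1 + 0 + 2 + 1 + 1 + 0 + 2 + 2 + 1 + 2 + 0 + 2 + 1 + 1 + 3 = 28
distinct = 378 − 28 = 350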